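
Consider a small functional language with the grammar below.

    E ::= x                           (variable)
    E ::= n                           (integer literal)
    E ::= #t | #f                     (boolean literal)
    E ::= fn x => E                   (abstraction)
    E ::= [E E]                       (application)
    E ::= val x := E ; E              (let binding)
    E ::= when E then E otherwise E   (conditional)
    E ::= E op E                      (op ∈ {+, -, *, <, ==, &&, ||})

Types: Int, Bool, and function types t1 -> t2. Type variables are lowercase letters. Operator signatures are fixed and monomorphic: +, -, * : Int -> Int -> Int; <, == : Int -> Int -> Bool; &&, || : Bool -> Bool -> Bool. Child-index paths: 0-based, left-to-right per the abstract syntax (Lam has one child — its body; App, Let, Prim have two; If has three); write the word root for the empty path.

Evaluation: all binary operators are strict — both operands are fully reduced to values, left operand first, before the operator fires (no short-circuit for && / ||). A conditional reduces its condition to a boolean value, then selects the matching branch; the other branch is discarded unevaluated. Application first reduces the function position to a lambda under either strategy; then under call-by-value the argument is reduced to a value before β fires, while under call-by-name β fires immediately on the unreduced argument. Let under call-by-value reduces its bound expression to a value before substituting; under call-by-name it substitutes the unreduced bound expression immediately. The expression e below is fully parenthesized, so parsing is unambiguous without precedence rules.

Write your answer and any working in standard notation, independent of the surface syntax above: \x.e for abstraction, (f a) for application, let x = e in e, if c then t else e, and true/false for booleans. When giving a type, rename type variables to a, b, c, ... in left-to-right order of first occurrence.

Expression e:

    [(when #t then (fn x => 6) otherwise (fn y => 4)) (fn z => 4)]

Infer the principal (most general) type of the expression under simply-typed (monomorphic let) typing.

Working:
  unify Bool ~ Bool
\x._ : a -> Int
\y._ : b -> Int
  unify a -> Int ~ b -> Int
  unify a ~ b
  unify Int ~ Int
\z._ : c -> Int
  unify b -> Int ~ (c -> Int) -> d
  unify b ~ c -> Int
  unify Int ~ d
_ _ : Int

Answer: Int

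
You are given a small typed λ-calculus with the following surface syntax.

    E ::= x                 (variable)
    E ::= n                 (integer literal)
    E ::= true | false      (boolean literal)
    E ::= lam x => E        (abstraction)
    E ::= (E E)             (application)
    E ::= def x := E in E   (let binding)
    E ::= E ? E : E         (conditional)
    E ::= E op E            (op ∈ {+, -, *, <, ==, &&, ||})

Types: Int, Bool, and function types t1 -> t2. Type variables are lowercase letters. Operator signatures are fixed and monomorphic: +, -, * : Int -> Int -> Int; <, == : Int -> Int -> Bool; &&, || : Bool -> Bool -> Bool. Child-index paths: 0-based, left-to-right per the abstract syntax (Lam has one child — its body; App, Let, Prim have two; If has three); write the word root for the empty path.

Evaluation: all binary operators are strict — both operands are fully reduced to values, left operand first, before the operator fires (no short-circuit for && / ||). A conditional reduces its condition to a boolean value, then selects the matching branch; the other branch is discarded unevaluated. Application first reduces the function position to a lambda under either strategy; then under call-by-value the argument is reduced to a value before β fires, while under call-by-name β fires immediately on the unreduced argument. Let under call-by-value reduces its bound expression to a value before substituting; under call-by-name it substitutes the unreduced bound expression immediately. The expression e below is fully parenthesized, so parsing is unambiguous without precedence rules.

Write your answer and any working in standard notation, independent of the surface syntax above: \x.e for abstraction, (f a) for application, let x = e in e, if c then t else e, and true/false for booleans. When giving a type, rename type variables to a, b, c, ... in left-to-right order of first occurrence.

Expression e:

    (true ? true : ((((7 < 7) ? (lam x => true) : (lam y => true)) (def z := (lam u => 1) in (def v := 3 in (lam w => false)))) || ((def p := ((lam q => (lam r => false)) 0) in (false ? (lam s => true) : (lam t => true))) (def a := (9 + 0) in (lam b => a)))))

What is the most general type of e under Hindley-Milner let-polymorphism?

Answer: Bool

Trace:
  unify Bool ~ Bool
  unify Int ~ Int
  unify Int ~ Int
  unify Bool ~ Bool
\x._ : a -> Bool
\y._ : b -> Bool
  unify a -> Bool ~ b -> Bool
  unify a ~ b
  unify Bool ~ Bool
\u._ : c -> Int
let z : forall. c -> Int
let v : Int
\w._ : d -> Bool
  unify b -> Bool ~ (d -> Bool) -> e
  unify b ~ d -> Bool
  unify Bool ~ e
_ _ : Bool
  unify Bool ~ Bool
\r._ : g -> Bool
\q._ : f -> g -> Bool
  unify f -> g -> Bool ~ Int -> h
  unify f ~ Int
  unify g -> Bool ~ h
_ _ : g -> Bool
let p : forall. g -> Bool
  unify Bool ~ Bool
\s._ : i -> Bool
\t._ : j -> Bool
  unify i -> Bool ~ j -> Bool
  unify i ~ j
  unify Bool ~ Bool
  unify Int ~ Int
  unify Int ~ Int
let a : Int
a : Int
\b._ : k -> Int
  unify j -> Bool ~ (k -> Int) -> l
  unify j ~ k -> Int
  unify Bool ~ l
_ _ : Bool
  unify Bool ~ Bool
  unify Bool ~ Bool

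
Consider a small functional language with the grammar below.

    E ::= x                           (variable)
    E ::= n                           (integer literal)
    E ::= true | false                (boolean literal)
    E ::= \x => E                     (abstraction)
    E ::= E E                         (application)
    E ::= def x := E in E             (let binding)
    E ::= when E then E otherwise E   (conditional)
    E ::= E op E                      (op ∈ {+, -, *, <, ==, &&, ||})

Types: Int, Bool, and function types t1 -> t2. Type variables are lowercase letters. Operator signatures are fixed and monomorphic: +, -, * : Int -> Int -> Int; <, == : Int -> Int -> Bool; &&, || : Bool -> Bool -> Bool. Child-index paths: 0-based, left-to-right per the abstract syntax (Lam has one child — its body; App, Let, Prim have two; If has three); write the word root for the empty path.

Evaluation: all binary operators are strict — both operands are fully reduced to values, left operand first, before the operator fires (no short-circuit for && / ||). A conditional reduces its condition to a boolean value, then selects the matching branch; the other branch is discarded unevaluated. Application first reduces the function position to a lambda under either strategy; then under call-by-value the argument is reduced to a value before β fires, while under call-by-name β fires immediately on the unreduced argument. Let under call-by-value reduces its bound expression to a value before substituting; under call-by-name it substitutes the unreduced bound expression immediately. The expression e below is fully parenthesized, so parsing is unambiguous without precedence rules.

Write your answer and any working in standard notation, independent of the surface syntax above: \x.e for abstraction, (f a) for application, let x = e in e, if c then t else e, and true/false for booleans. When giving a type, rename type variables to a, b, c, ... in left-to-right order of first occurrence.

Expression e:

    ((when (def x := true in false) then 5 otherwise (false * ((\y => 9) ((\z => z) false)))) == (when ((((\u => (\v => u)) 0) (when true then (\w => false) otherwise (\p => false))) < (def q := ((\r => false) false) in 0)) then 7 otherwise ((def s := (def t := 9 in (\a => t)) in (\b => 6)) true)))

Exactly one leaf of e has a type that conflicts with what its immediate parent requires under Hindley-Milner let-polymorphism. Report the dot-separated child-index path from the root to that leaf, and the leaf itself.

Answer: 0.2.0 : false

Trace:
let x : Bool
  unify Bool ~ Bool
  unify Bool ~ Int
  FAIL: mismatch Bool ~ Int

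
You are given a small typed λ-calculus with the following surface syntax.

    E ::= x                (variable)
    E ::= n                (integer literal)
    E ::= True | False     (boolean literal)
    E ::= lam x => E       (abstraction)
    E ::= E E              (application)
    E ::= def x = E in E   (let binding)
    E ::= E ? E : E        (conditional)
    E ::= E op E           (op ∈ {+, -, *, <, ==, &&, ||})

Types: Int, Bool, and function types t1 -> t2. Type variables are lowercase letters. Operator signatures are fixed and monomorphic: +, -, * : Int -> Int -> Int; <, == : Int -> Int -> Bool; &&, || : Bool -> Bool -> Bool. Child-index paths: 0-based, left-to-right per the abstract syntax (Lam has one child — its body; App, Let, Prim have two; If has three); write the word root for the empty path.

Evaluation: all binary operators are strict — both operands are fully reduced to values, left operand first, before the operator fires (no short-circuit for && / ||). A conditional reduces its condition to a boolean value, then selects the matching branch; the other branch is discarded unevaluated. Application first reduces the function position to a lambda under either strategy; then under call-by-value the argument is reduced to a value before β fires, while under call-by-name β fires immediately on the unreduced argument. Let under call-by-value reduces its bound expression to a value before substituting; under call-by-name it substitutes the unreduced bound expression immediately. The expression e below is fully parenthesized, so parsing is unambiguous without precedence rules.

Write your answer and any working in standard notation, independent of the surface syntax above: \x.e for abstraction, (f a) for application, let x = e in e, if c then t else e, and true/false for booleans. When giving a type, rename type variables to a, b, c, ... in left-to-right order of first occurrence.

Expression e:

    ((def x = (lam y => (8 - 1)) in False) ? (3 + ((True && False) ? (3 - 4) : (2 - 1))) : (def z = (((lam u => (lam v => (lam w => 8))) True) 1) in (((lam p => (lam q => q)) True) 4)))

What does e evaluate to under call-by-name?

Answer: 4

Working:
step 0: (if (let x = (\y.(8 - 1)) in false) then (3 + (if (true && false) then (3 - 4) else (2 - 1))) else (let z = (((\u.(\v.(\w.8))) true) 1) in (((\p.(\q.q)) true) 4)))
step 1: [let@0] (if false then (3 + (if (true && false) then (3 - 4) else (2 - 1))) else (let z = (((\u.(\v.(\w.8))) true) 1) in (((\p.(\q.q)) true) 4)))
step 2: [if@root] (let z = (((\u.(\v.(\w.8))) true) 1) in (((\p.(\q.q)) true) 4))
step 3: [let@root] (((\p.(\q.q)) true) 4)
step 4: [beta@0] ((\q.q) 4)
step 5: [beta@root] 4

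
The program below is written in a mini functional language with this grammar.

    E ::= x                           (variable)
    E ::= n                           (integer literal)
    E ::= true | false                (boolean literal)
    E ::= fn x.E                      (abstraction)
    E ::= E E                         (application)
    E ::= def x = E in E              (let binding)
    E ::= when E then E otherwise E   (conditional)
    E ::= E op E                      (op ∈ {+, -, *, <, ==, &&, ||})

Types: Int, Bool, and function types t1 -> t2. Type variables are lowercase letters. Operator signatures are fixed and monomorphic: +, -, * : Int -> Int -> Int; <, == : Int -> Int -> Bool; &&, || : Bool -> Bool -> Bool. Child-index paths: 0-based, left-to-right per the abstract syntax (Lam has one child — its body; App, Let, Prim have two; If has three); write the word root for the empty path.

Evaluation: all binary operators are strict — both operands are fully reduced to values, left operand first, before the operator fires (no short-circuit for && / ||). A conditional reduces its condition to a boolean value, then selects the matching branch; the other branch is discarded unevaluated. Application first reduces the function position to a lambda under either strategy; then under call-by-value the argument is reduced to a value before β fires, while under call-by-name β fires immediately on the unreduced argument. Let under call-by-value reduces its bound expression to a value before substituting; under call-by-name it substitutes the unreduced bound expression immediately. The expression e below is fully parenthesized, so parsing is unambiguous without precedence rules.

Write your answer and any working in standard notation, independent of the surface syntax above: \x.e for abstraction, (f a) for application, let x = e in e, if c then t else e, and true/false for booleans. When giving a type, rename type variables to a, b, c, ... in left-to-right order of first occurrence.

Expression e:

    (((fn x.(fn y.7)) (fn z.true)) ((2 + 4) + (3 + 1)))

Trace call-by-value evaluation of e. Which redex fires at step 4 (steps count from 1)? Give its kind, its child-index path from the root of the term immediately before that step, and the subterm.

Answer: delta at 1 : (6 + 4)

Derivation:
step 0: (((\x.(\y.7)) (\z.true)) ((2 + 4) + (3 + 1)))
step 1: [beta@0] ((\y.7) ((2 + 4) + (3 + 1)))
step 2: [delta@1.0] ((\y.7) (6 + (3 + 1)))
step 3: [delta@1.1] ((\y.7) (6 + 4))
step 4: [delta@1] ((\y.7) 10)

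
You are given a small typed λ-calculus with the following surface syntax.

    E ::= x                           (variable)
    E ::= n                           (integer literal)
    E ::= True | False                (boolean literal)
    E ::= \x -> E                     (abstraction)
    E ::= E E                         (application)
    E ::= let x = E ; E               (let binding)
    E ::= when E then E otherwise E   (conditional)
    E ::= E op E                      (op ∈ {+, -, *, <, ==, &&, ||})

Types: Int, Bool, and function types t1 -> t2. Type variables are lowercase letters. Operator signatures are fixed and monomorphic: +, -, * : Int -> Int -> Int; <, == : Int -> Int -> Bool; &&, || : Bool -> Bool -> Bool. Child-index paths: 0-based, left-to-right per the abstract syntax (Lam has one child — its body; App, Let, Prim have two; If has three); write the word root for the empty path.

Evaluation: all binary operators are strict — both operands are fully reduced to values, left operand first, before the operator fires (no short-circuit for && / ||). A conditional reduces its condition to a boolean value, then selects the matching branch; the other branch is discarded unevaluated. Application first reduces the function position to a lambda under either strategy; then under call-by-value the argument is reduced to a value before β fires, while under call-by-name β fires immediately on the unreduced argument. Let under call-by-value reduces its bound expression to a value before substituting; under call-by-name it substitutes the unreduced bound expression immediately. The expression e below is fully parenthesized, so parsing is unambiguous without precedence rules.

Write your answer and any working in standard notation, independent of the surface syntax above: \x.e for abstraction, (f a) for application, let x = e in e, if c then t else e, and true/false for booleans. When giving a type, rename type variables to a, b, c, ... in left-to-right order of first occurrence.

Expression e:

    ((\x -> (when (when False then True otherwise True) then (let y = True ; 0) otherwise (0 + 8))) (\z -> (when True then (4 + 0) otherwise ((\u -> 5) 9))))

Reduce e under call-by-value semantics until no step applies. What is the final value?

Derivation:
step 0: ((\x.(if (if false then true else true) then (let y = true in 0) else (0 + 8))) (\z.(if true then (4 + 0) else ((\u.5) 9))))
step 1: [beta@root] (if (if false then true else true) then (let y = true in 0) else (0 + 8))
step 2: [if@0] (if true then (let y = true in 0) else (0 + 8))
step 3: [if@root] (let y = true in 0)
step 4: [let@root] 0

Answer: 0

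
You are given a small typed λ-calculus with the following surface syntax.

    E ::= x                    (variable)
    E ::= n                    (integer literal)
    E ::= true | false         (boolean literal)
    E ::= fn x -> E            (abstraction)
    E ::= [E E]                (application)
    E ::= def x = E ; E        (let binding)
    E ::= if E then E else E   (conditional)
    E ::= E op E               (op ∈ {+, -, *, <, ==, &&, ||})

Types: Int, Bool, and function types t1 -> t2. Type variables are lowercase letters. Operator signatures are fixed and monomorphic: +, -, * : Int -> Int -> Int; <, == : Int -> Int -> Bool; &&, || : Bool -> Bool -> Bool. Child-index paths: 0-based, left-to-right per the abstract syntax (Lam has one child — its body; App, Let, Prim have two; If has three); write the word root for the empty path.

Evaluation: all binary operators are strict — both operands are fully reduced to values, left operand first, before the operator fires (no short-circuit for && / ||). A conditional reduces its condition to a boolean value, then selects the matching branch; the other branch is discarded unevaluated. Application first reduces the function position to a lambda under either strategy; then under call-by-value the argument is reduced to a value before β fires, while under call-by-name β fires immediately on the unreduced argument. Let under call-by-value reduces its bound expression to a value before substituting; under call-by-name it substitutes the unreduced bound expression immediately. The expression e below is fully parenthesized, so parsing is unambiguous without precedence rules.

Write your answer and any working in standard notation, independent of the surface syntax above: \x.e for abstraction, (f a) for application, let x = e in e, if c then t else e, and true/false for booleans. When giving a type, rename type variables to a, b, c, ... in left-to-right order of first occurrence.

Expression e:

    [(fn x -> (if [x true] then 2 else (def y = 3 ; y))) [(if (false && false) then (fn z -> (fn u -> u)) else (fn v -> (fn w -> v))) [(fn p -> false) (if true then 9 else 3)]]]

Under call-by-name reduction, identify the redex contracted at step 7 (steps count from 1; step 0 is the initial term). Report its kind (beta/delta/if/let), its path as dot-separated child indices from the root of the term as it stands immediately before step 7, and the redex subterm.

Answer: if at root : (if false then 2 else (let y = 3 in y))

Working:
step 0: ((\x.(if (x true) then 2 else (let y = 3 in y))) ((if (false && false) then (\z.(\u.u)) else (\v.(\w.v))) ((\p.false) (if true then 9 else 3))))
step 1: [beta@root] (if (((if (false && false) then (\z.(\u.u)) else (\v.(\w.v))) ((\p.false) (if true then 9 else 3))) true) then 2 else (let y = 3 in y))
step 2: [delta@0.0.0.0] (if (((if false then (\z.(\u.u)) else (\v.(\w.v))) ((\p.false) (if true then 9 else 3))) true) then 2 else (let y = 3 in y))
step 3: [if@0.0.0] (if (((\v.(\w.v)) ((\p.false) (if true then 9 else 3))) true) then 2 else (let y = 3 in y))
step 4: [beta@0.0] (if ((\w.((\p.false) (if true then 9 else 3))) true) then 2 else (let y = 3 in y))
step 5: [beta@0] (if ((\p.false) (if true then 9 else 3)) then 2 else (let y = 3 in y))
step 6: [beta@0] (if false then 2 else (let y = 3 in y))
step 7: [if@root] (let y = 3 in y)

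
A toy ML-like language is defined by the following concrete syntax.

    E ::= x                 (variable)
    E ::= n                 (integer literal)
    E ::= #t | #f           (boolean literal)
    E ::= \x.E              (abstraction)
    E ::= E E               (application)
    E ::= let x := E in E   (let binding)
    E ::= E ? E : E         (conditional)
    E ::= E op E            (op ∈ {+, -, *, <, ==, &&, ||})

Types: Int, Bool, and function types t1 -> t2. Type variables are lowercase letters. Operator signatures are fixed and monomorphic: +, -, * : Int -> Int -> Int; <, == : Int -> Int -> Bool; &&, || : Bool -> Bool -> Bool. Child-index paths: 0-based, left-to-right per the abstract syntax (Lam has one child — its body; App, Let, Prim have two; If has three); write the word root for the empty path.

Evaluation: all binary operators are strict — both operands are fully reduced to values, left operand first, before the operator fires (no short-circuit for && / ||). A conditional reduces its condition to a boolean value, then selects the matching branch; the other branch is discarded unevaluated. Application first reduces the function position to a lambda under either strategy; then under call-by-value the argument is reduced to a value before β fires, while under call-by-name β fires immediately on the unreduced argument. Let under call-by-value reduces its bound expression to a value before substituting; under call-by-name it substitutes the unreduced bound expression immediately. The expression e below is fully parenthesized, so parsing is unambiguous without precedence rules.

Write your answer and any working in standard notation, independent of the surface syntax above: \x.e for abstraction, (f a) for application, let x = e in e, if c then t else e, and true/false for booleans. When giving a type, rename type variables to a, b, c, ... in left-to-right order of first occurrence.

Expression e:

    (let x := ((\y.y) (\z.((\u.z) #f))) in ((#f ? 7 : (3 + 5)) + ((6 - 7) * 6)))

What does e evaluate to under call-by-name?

Answer: 2

Trace:
step 0: (let x = ((\y.y) (\z.((\u.z) false))) in ((if false then 7 else (3 + 5)) + ((6 - 7) * 6)))
step 1: [let@root] ((if false then 7 else (3 + 5)) + ((6 - 7) * 6))
step 2: [if@0] ((3 + 5) + ((6 - 7) * 6))
step 3: [delta@0] (8 + ((6 - 7) * 6))
step 4: [delta@1.0] (8 + (-1 * 6))
step 5: [delta@1] (8 + -6)
step 6: [delta@root] 2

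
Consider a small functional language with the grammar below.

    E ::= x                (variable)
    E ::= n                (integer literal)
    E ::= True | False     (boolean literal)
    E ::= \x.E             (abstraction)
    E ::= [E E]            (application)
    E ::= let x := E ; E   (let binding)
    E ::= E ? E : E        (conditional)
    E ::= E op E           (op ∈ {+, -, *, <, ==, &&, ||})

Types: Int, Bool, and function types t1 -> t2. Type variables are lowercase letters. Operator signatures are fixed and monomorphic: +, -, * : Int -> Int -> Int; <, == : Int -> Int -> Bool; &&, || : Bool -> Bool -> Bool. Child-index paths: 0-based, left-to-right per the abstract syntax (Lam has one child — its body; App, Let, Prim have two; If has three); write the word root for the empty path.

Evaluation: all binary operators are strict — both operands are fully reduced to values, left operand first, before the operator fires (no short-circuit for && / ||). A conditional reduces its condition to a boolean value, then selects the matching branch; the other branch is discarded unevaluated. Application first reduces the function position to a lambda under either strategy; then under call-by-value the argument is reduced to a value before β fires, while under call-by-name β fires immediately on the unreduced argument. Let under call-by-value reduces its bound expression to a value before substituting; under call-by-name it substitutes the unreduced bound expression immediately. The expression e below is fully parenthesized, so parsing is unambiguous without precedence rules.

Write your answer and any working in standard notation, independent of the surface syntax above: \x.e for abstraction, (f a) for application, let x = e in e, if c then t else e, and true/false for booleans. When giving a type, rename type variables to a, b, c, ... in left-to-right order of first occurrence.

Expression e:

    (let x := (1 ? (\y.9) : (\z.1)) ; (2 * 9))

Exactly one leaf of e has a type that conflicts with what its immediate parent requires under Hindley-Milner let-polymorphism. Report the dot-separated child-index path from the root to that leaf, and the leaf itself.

Trace:
  unify Int ~ Bool
  FAIL: mismatch Int ~ Bool

Answer: 0.0 : 1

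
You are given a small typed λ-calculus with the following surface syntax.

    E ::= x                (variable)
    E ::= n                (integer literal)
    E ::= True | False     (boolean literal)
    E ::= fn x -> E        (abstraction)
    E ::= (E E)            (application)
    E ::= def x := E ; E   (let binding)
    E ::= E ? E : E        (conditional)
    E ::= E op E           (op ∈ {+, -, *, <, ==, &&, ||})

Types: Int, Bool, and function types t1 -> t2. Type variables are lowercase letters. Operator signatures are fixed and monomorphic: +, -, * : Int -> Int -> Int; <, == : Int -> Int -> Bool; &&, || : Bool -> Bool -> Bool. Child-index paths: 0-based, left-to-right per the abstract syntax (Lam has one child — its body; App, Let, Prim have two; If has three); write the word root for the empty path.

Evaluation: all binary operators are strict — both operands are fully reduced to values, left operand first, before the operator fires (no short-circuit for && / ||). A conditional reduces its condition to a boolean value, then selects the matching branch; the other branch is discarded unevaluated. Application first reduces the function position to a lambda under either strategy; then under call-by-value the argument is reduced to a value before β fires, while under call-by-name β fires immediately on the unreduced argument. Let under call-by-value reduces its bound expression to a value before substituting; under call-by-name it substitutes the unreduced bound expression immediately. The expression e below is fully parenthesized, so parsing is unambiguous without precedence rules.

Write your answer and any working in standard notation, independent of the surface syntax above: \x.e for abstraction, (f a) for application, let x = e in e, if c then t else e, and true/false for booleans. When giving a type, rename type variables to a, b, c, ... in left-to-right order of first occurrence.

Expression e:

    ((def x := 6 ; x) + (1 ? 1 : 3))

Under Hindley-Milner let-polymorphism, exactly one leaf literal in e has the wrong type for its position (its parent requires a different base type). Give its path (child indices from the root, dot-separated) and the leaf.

Answer: 1.0 : 1

Working:
let x : Int
x : Int
  unify Int ~ Int
  unify Int ~ Bool
  FAIL: mismatch Int ~ Bool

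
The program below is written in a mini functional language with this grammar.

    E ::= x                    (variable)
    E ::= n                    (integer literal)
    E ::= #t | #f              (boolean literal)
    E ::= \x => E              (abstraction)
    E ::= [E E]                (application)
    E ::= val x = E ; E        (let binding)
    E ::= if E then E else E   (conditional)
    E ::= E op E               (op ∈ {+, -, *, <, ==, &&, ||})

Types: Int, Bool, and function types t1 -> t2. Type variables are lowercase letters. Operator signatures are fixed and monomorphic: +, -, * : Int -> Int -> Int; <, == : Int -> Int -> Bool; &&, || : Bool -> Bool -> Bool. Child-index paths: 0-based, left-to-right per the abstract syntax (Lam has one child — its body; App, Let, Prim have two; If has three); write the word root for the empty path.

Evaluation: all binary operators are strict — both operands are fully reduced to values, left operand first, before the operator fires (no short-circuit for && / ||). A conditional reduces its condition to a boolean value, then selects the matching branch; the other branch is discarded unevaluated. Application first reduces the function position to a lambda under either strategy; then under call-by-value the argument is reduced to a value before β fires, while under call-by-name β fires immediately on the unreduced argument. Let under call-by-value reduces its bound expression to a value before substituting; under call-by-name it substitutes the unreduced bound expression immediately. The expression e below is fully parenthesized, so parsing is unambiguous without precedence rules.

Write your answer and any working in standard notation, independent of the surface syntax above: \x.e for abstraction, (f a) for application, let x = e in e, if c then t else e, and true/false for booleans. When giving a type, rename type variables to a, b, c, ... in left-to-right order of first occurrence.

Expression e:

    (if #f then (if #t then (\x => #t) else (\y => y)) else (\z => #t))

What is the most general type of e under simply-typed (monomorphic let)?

Working:
  unify Bool ~ Bool
  unify Bool ~ Bool
\x._ : a -> Bool
y : b
\y._ : b -> b
  unify a -> Bool ~ b -> b
  unify a ~ b
  unify Bool ~ b
\z._ : c -> Bool
  unify Bool -> Bool ~ c -> Bool
  unify Bool ~ c
  unify Bool ~ Bool

Answer: Bool -> Bool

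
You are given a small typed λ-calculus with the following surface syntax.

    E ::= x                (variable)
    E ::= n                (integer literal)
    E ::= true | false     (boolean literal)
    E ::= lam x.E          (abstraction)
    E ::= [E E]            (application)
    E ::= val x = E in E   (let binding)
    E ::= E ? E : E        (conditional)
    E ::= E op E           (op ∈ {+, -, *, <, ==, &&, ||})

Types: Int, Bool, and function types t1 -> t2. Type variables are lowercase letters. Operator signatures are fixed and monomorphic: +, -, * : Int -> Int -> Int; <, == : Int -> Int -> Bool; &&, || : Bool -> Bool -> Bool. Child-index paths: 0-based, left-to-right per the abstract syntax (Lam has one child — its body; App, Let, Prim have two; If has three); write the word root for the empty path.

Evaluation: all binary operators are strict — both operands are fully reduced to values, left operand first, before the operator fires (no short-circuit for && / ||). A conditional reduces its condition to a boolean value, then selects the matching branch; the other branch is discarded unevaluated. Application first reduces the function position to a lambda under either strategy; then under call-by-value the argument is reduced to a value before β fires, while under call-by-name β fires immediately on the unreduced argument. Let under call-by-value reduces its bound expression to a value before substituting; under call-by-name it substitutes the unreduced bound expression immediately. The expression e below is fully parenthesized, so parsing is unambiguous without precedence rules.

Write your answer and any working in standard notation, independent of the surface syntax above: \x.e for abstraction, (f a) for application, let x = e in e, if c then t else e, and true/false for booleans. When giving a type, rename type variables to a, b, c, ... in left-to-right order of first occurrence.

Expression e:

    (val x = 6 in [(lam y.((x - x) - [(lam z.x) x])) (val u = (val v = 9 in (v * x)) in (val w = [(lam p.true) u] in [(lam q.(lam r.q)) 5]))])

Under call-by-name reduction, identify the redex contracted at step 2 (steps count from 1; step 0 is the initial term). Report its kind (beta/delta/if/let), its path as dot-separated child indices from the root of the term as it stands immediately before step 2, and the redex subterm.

Working:
step 0: (let x = 6 in ((\y.((x - x) - ((\z.x) x))) (let u = (let v = 9 in (v * x)) in (let w = ((\p.true) u) in ((\q.(\r.q)) 5)))))
step 1: [let@root] ((\y.((6 - 6) - ((\z.6) 6))) (let u = (let v = 9 in (v * 6)) in (let w = ((\p.true) u) in ((\q.(\r.q)) 5))))
step 2: [beta@root] ((6 - 6) - ((\z.6) 6))

Answer: beta at root : ((\y.((6 - 6) - ((\z.6) 6))) (let u = (let v = 9 in (v * 6)) in (let w = ((\p.true) u) in ((\q.(\r.q)) 5))))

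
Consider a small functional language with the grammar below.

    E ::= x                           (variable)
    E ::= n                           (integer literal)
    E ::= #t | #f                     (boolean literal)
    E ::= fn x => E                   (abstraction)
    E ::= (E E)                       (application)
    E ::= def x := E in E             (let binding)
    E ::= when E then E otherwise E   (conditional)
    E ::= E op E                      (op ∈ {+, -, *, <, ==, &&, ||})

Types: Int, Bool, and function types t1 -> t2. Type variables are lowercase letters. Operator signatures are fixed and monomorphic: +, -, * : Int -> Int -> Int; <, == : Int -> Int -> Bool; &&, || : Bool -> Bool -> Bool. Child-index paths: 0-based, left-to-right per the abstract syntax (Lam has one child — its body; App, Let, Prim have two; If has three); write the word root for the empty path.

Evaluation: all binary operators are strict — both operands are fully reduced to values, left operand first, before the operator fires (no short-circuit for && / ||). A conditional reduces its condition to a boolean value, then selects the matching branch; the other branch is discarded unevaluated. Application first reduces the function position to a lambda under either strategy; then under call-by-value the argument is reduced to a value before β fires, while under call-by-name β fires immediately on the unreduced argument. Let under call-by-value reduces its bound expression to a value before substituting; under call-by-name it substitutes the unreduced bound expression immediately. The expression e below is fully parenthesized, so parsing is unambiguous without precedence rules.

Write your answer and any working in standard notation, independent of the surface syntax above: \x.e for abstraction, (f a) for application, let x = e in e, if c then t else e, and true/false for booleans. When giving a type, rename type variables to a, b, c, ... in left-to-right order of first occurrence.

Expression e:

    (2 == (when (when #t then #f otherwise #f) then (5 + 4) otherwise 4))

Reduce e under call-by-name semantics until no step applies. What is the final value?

Trace:
step 0: (2 == (if (if true then false else false) then (5 + 4) else 4))
step 1: [if@1.0] (2 == (if false then (5 + 4) else 4))
step 2: [if@1] (2 == 4)
step 3: [delta@root] false

Answer: false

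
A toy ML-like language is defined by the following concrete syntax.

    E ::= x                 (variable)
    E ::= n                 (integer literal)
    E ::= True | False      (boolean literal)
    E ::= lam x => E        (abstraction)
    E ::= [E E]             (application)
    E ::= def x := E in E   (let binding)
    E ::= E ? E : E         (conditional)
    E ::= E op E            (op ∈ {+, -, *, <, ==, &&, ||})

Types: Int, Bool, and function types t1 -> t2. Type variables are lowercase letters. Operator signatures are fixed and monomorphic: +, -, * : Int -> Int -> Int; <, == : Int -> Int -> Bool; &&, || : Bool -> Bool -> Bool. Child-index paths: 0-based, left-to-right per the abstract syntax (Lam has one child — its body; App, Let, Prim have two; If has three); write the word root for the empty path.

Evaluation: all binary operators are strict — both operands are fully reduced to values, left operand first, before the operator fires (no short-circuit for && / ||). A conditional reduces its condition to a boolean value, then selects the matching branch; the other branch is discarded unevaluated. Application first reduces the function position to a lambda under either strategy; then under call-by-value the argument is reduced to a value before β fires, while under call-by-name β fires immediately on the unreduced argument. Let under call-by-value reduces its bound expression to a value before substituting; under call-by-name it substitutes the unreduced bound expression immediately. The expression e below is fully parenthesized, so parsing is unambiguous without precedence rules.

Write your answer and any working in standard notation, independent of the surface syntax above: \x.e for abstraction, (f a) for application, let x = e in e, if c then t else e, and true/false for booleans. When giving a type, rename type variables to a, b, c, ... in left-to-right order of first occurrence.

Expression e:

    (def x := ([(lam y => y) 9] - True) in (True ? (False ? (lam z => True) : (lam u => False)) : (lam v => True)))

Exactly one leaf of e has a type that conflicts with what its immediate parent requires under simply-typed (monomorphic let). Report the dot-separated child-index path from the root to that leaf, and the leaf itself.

Working:
y : a
\y._ : a -> a
  unify a -> a ~ Int -> b
  unify a ~ Int
  unify Int ~ b
_ _ : Int
  unify Int ~ Int
  unify Bool ~ Int
  FAIL: mismatch Bool ~ Int

Answer: 0.1 : true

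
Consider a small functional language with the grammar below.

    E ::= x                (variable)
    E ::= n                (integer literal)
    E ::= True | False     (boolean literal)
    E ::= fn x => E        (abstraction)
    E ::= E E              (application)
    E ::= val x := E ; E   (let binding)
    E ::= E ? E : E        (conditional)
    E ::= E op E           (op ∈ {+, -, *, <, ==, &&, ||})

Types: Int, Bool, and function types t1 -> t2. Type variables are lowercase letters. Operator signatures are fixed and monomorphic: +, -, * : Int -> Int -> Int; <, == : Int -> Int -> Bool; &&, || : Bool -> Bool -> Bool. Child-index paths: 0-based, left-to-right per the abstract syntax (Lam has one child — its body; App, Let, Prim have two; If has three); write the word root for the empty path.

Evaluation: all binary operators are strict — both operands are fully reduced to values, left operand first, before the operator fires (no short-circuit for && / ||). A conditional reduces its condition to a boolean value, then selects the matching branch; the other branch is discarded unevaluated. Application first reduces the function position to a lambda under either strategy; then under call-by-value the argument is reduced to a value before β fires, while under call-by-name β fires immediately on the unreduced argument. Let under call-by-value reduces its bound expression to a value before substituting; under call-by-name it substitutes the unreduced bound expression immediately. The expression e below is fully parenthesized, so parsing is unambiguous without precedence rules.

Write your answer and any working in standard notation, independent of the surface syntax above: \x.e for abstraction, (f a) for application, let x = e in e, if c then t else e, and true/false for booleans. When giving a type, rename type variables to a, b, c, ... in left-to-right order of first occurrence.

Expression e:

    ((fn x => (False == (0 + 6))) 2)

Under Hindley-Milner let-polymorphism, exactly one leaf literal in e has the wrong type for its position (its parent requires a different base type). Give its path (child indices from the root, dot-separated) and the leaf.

Answer: 0.0.0 : false

Trace:
  unify Bool ~ Int
  FAIL: mismatch Bool ~ Int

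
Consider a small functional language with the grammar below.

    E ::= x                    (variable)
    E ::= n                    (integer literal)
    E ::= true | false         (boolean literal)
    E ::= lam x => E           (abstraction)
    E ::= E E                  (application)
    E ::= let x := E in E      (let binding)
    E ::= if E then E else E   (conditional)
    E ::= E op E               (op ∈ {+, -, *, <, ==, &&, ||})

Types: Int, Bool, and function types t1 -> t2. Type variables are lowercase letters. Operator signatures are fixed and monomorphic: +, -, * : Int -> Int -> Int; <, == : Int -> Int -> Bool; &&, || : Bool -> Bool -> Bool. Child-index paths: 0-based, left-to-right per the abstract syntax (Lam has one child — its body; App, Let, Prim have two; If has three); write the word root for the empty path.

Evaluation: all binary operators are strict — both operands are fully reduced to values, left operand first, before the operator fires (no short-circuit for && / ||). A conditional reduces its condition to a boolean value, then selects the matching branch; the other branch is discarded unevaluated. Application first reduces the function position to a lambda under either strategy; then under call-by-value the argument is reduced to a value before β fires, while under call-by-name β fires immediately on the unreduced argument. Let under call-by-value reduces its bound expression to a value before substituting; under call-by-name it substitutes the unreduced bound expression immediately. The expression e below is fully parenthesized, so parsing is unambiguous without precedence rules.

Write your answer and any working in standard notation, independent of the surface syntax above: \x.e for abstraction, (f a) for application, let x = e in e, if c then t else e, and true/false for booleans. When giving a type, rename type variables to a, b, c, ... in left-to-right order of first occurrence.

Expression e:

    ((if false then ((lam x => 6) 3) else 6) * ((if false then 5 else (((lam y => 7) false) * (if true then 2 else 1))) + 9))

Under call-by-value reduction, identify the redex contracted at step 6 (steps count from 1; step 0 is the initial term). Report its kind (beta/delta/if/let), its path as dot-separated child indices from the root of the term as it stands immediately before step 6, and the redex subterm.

Working:
step 0: ((if false then ((\x.6) 3) else 6) * ((if false then 5 else (((\y.7) false) * (if true then 2 else 1))) + 9))
step 1: [if@0] (6 * ((if false then 5 else (((\y.7) false) * (if true then 2 else 1))) + 9))
step 2: [if@1.0] (6 * ((((\y.7) false) * (if true then 2 else 1)) + 9))
step 3: [beta@1.0.0] (6 * ((7 * (if true then 2 else 1)) + 9))
step 4: [if@1.0.1] (6 * ((7 * 2) + 9))
step 5: [delta@1.0] (6 * (14 + 9))
step 6: [delta@1] (6 * 23)

Answer: delta at 1 : (14 + 9)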